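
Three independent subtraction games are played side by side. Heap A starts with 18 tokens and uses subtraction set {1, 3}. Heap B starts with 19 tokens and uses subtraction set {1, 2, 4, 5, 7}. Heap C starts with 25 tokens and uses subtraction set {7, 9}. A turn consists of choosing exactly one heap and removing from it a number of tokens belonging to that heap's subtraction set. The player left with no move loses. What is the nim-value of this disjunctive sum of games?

0

Heap A, S = {1, 3}:
n :  0  1  2  3  4  5  6  7  8  9 10 11 12 13 14 15 16 17 18
G :  0  1  0  1  0  1  0  1  0  1  0  1  0  1  0  1  0  1  0
G_A(18) = 0.
Heap B, S = {1, 2, 4, 5, 7}:
G(0) = 0
G(1) = mex{0} = 1
G(2) = mex{1,0} = 2
G(3) = mex{2,1} = 0
G(4) = mex{0,2,0} = 1
G(5) = mex{1,0,1,0} = 2
G(6) = mex{2,1,2,1} = 0
G(7) = mex{0,2,0,2,0} = 1
G(8) = mex{1,0,1,0,1} = 2
G(9) = mex{2,1,2,1,2} = 0
G(10) = mex{0,2,0,2,0} = 1
G(11) = mex{1,0,1,0,1} = 2
G(12) = mex{2,1,2,1,2} = 0
G(13) = mex{0,2,0,2,0} = 1
G(14) = mex{1,0,1,0,1} = 2
G(15) = mex{2,1,2,1,2} = 0
G(16) = mex{0,2,0,2,0} = 1
G(17) = mex{1,0,1,0,1} = 2
G(18) = mex{2,1,2,1,2} = 0
G(19) = mex{0,2,0,2,0} = 1
G_B(19) = 1.
Heap C, S = {7, 9}:
G(0) = 0
G(1) = mex{} = 0
G(2) = mex{} = 0
G(3) = mex{} = 0
G(4) = mex{} = 0
G(5) = mex{} = 0
G(6) = mex{} = 0
G(7) = mex{0} = 1
G(8) = mex{0} = 1
G(9) = mex{0,0} = 1
G(10) = mex{0,0} = 1
G(11) = mex{0,0} = 1
G(12) = mex{0,0} = 1
G(13) = mex{0,0} = 1
G(14) = mex{1,0} = 2
G(15) = mex{1,0} = 2
G(16) = mex{1,1} = 0
G(17) = mex{1,1} = 0
G(18) = mex{1,1} = 0
G(19) = mex{1,1} = 0
G(20) = mex{1,1} = 0
G(21) = mex{2,1} = 0
G(22) = mex{2,1} = 0
G(23) = mex{0,2} = 1
G(24) = mex{0,2} = 1
G(25) = mex{0,0} = 1
G_C(25) = 1.
Combined Grundy value = 0 ⊕ 1 ⊕ 1 = 0.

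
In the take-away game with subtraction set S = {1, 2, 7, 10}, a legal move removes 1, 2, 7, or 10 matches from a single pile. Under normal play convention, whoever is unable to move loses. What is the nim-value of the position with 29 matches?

G(0) = 0
G(1) = mex{0} = 1
G(2) = mex{1,0} = 2
G(3) = mex{2,1} = 0
G(4) = mex{0,2} = 1
G(5) = mex{1,0} = 2
G(6) = mex{2,1} = 0
G(7) = mex{0,2,0} = 1
G(8) = mex{1,0,1} = 2
G(9) = mex{2,1,2} = 0
G(10) = mex{0,2,0,0} = 1
G(11) = mex{1,0,1,1} = 2
G(12) = mex{2,1,2,2} = 0
G(13) = mex{0,2,0,0} = 1
G(14) = mex{1,0,1,1} = 2
G(15) = mex{2,1,2,2} = 0
G(16) = mex{0,2,0,0} = 1
G(17) = mex{1,0,1,1} = 2
G(18) = mex{2,1,2,2} = 0
G(19) = mex{0,2,0,0} = 1
G(20) = mex{1,0,1,1} = 2
G(21) = mex{2,1,2,2} = 0
G(22) = mex{0,2,0,0} = 1
G(23) = mex{1,0,1,1} = 2
G(24) = mex{2,1,2,2} = 0
G(25) = mex{0,2,0,0} = 1
G(26) = mex{1,0,1,1} = 2
G(27) = mex{2,1,2,2} = 0
G(28) = mex{0,2,0,0} = 1
G(29) = mex{1,0,1,1} = 2

2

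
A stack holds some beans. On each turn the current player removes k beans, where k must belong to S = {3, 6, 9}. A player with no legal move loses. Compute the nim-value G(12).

0

G(0) = 0
G(1) = mex{} = 0
G(2) = mex{} = 0
G(3) = mex{0} = 1
G(4) = mex{0} = 1
G(5) = mex{0} = 1
G(6) = mex{1,0} = 2
G(7) = mex{1,0} = 2
G(8) = mex{1,0} = 2
G(9) = mex{2,1,0} = 3
G(10) = mex{2,1,0} = 3
G(11) = mex{2,1,0} = 3
G(12) = mex{3,2,1} = 0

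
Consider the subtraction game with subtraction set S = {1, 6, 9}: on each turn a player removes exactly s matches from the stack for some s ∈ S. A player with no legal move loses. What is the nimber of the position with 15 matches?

1

n :  0  1  2  3  4  5  6  7  8  9 10 11 12 13 14 15
G :  0  1  0  1  0  1  2  0  1  2  3  2  0  1  0  1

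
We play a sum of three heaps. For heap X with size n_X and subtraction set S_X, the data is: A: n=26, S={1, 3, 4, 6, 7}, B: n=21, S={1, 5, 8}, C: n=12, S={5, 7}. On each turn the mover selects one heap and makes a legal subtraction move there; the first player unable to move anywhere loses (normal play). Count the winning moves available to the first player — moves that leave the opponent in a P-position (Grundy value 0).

Heap A, S = {1, 3, 4, 6, 7}:
G(0) = 0
G(1) = mex{0} = 1
G(2) = mex{1} = 0
G(3) = mex{0,0} = 1
G(4) = mex{1,1,0} = 2
G(5) = mex{2,0,1} = 3
G(6) = mex{3,1,0,0} = 2
G(7) = mex{2,2,1,1,0} = 3
G(8) = mex{3,3,2,0,1} = 4
G(9) = mex{4,2,3,1,0} = 5
G(10) = mex{5,3,2,2,1} = 0
G(11) = mex{0,4,3,3,2} = 1
G(12) = mex{1,5,4,2,3} = 0
G(13) = mex{0,0,5,3,2} = 1
G(14) = mex{1,1,0,4,3} = 2
G(15) = mex{2,0,1,5,4} = 3
G(16) = mex{3,1,0,0,5} = 2
G(17) = mex{2,2,1,1,0} = 3
G(18) = mex{3,3,2,0,1} = 4
G(19) = mex{4,2,3,1,0} = 5
G(20) = mex{5,3,2,2,1} = 0
G(21) = mex{0,4,3,3,2} = 1
G(22) = mex{1,5,4,2,3} = 0
G(23) = mex{0,0,5,3,2} = 1
G(24) = mex{1,1,0,4,3} = 2
G(25) = mex{2,0,1,5,4} = 3
G(26) = mex{3,1,0,0,5} = 2
G_A(26) = 2.
Heap B, S = {1, 5, 8}:
n :  0  1  2  3  4  5  6  7  8  9 10 11 12 13 14 15 16 17 18 19 20 21
G :  0  1  0  1  0  1  0  1  2  3  2  3  2  0  1  0  1  0  1  0  1  2
G_B(21) = 2.
Heap C, S = {5, 7}:
G(0) = 0
G(1) = mex{} = 0
G(2) = mex{} = 0
G(3) = mex{} = 0
G(4) = mex{} = 0
G(5) = mex{0} = 1
G(6) = mex{0} = 1
G(7) = mex{0,0} = 1
G(8) = mex{0,0} = 1
G(9) = mex{0,0} = 1
G(10) = mex{1,0} = 2
G(11) = mex{1,0} = 2
G(12) = mex{1,1} = 0
G_C(12) = 0.
Combined Grundy value = 2 ⊕ 2 ⊕ 0 = 0.
A winning move leaves total XOR = 0, i.e. changes one component's Grundy value g to g ⊕ X where X is the current total.
Heap A: target g' = 2⊕0 = 2, but every legal move changes the Grundy value (mex property), so 0 moves.
Heap B: target g' = 2⊕0 = 2, but every legal move changes the Grundy value (mex property), so 0 moves.
Heap C: target g' = 0⊕0 = 0, but every legal move changes the Grundy value (mex property), so 0 moves.

0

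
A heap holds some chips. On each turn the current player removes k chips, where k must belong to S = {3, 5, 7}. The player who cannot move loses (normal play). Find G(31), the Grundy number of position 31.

0

n :  0  1  2  3  4  5  6  7  8  9 10 11 12 13 14 15 16 17 18 19 20 21 22 23 24 25 26 27 28 29 30 31
G :  0  0  0  1  1  1  2  2  2  3  0  0  0  1  1  1  2  2  2  3  0  0  0  1  1  1  2  2  2  3  0  0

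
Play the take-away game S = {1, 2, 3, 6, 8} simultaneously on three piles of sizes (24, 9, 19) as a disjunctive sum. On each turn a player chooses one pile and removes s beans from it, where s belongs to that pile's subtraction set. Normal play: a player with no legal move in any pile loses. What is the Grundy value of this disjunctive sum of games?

All piles use S = {1, 2, 3, 6, 8}:
G(0) = 0
G(1) = mex{0} = 1
G(2) = mex{1,0} = 2
G(3) = mex{2,1,0} = 3
G(4) = mex{3,2,1} = 0
G(5) = mex{0,3,2} = 1
G(6) = mex{1,0,3,0} = 2
G(7) = mex{2,1,0,1} = 3
G(8) = mex{3,2,1,2,0} = 4
G(9) = mex{4,3,2,3,1} = 0
G(10) = mex{0,4,3,0,2} = 1
G(11) = mex{1,0,4,1,3} = 2
G(12) = mex{2,1,0,2,0} = 3
G(13) = mex{3,2,1,3,1} = 0
G(14) = mex{0,3,2,4,2} = 1
G(15) = mex{1,0,3,0,3} = 2
G(16) = mex{2,1,0,1,4} = 3
G(17) = mex{3,2,1,2,0} = 4
G(18) = mex{4,3,2,3,1} = 0
G(19) = mex{0,4,3,0,2} = 1
G(20) = mex{1,0,4,1,3} = 2
G(21) = mex{2,1,0,2,0} = 3
G(22) = mex{3,2,1,3,1} = 0
G(23) = mex{0,3,2,4,2} = 1
G(24) = mex{1,0,3,0,3} = 2
Pile A: G(24) = 2.
Pile B: G(9) = 0.
Pile C: G(19) = 1.
Combined Grundy value = 2 ⊕ 0 ⊕ 1 = 3.

3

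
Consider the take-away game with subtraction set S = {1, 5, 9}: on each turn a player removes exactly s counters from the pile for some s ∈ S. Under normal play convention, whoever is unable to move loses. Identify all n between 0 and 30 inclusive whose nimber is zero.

G(0) = 0
G(1) = mex{0} = 1
G(2) = mex{1} = 0
G(3) = mex{0} = 1
G(4) = mex{1} = 0
G(5) = mex{0,0} = 1
G(6) = mex{1,1} = 0
G(7) = mex{0,0} = 1
G(8) = mex{1,1} = 0
G(9) = mex{0,0,0} = 1
G(10) = mex{1,1,1} = 0
G(11) = mex{0,0,0} = 1
G(12) = mex{1,1,1} = 0
G(13) = mex{0,0,0} = 1
G(14) = mex{1,1,1} = 0
G(15) = mex{0,0,0} = 1
G(16) = mex{1,1,1} = 0
G(17) = mex{0,0,0} = 1
G(18) = mex{1,1,1} = 0
G(19) = mex{0,0,0} = 1
G(20) = mex{1,1,1} = 0
G(21) = mex{0,0,0} = 1
G(22) = mex{1,1,1} = 0
G(23) = mex{0,0,0} = 1
G(24) = mex{1,1,1} = 0
G(25) = mex{0,0,0} = 1
G(26) = mex{1,1,1} = 0
G(27) = mex{0,0,0} = 1
G(28) = mex{1,1,1} = 0
G(29) = mex{0,0,0} = 1
G(30) = mex{1,1,1} = 0
P-positions are exactly the n with G(n) = 0.

0, 2, 4, 6, 8, 10, 12, 14, 16, 18, 20, 22, 24, 26, 28, 30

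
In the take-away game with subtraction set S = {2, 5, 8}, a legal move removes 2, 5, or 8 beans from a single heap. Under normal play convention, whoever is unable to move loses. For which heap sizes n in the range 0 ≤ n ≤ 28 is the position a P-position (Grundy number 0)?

G(0) = 0
G(1) = mex{} = 0
G(2) = mex{0} = 1
G(3) = mex{0} = 1
G(4) = mex{1} = 0
G(5) = mex{1,0} = 2
G(6) = mex{0,0} = 1
G(7) = mex{2,1} = 0
G(8) = mex{1,1,0} = 2
G(9) = mex{0,0,0} = 1
G(10) = mex{2,2,1} = 0
G(11) = mex{1,1,1} = 0
G(12) = mex{0,0,0} = 1
G(13) = mex{0,2,2} = 1
G(14) = mex{1,1,1} = 0
G(15) = mex{1,0,0} = 2
G(16) = mex{0,0,2} = 1
G(17) = mex{2,1,1} = 0
G(18) = mex{1,1,0} = 2
G(19) = mex{0,0,0} = 1
G(20) = mex{2,2,1} = 0
G(21) = mex{1,1,1} = 0
G(22) = mex{0,0,0} = 1
G(23) = mex{0,2,2} = 1
G(24) = mex{1,1,1} = 0
G(25) = mex{1,0,0} = 2
G(26) = mex{0,0,2} = 1
G(27) = mex{2,1,1} = 0
G(28) = mex{1,1,0} = 2
P-positions are exactly the n with G(n) = 0.

0, 1, 4, 7, 10, 11, 14, 17, 20, 21, 24, 27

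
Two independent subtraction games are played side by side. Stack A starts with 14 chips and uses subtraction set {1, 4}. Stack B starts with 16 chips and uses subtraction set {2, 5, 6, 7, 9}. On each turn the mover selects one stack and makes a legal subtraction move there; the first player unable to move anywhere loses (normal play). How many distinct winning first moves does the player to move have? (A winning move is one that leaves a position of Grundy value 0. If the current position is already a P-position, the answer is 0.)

Stack A, S = {1, 4}:
n :  0  1  2  3  4  5  6  7  8  9 10 11 12 13 14
G :  0  1  0  1  2  0  1  0  1  2  0  1  0  1  2
G_A(14) = 2.
Stack B, S = {2, 5, 6, 7, 9}:
G(0) = 0
G(1) = mex{} = 0
G(2) = mex{0} = 1
G(3) = mex{0} = 1
G(4) = mex{1} = 0
G(5) = mex{1,0} = 2
G(6) = mex{0,0,0} = 1
G(7) = mex{2,1,0,0} = 3
G(8) = mex{1,1,1,0} = 2
G(9) = mex{3,0,1,1,0} = 2
G(10) = mex{2,2,0,1,0} = 3
G(11) = mex{2,1,2,0,1} = 3
G(12) = mex{3,3,1,2,1} = 0
G(13) = mex{3,2,3,1,0} = 4
G(14) = mex{0,2,2,3,2} = 1
G(15) = mex{4,3,2,2,1} = 0
G(16) = mex{1,3,3,2,3} = 0
G_B(16) = 0.
Combined Grundy value = 2 ⊕ 0 = 2.
A winning move leaves total XOR = 0, i.e. changes one component's Grundy value g to g ⊕ X where X is the current total.
Stack A: need g' = 2⊕2 = 0. Options: 14−1→G=1, 14−4→G=0. Hits: 1.
Stack B: need g' = 0⊕2 = 2. Options: 16−2→G=1, 16−5→G=3, 16−6→G=3, 16−7→G=2, 16−9→G=3. Hits: 1.

2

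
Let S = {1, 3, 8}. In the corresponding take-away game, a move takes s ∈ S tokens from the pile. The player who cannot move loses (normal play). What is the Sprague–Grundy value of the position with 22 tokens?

0

G(0) = 0
G(1) = mex{0} = 1
G(2) = mex{1} = 0
G(3) = mex{0,0} = 1
G(4) = mex{1,1} = 0
G(5) = mex{0,0} = 1
G(6) = mex{1,1} = 0
G(7) = mex{0,0} = 1
G(8) = mex{1,1,0} = 2
G(9) = mex{2,0,1} = 3
G(10) = mex{3,1,0} = 2
G(11) = mex{2,2,1} = 0
G(12) = mex{0,3,0} = 1
G(13) = mex{1,2,1} = 0
G(14) = mex{0,0,0} = 1
G(15) = mex{1,1,1} = 0
G(16) = mex{0,0,2} = 1
G(17) = mex{1,1,3} = 0
G(18) = mex{0,0,2} = 1
G(19) = mex{1,1,0} = 2
G(20) = mex{2,0,1} = 3
G(21) = mex{3,1,0} = 2
G(22) = mex{2,2,1} = 0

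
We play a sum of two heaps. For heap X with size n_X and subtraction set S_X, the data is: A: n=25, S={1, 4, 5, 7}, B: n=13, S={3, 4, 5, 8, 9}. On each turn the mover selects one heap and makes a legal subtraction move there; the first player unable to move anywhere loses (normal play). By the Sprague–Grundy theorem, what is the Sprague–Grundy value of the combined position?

1

Heap A, S = {1, 4, 5, 7}:
n :  0  1  2  3  4  5  6  7  8  9 10 11 12 13 14 15 16 17 18 19 20 21 22 23 24 25
G :  0  1  0  1  2  3  2  3  0  1  0  1  2  3  2  3  0  1  0  1  2  3  2  3  0  1
G_A(25) = 1.
Heap B, S = {3, 4, 5, 8, 9}:
G(0) = 0
G(1) = mex{} = 0
G(2) = mex{} = 0
G(3) = mex{0} = 1
G(4) = mex{0,0} = 1
G(5) = mex{0,0,0} = 1
G(6) = mex{1,0,0} = 2
G(7) = mex{1,1,0} = 2
G(8) = mex{1,1,1,0} = 2
G(9) = mex{2,1,1,0,0} = 3
G(10) = mex{2,2,1,0,0} = 3
G(11) = mex{2,2,2,1,0} = 3
G(12) = mex{3,2,2,1,1} = 0
G(13) = mex{3,3,2,1,1} = 0
G_B(13) = 0.
Combined Grundy value = 1 ⊕ 0 = 1.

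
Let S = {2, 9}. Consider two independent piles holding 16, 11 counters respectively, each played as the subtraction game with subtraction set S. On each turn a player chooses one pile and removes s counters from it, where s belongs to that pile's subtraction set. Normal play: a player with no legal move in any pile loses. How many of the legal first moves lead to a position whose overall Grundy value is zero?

All piles use S = {2, 9}:
G(0) = 0
G(1) = mex{} = 0
G(2) = mex{0} = 1
G(3) = mex{0} = 1
G(4) = mex{1} = 0
G(5) = mex{1} = 0
G(6) = mex{0} = 1
G(7) = mex{0} = 1
G(8) = mex{1} = 0
G(9) = mex{1,0} = 2
G(10) = mex{0,0} = 1
G(11) = mex{2,1} = 0
G(12) = mex{1,1} = 0
G(13) = mex{0,0} = 1
G(14) = mex{0,0} = 1
G(15) = mex{1,1} = 0
G(16) = mex{1,1} = 0
Pile A: G(16) = 0.
Pile B: G(11) = 0.
Combined Grundy value = 0 ⊕ 0 = 0.
A winning move leaves total XOR = 0, i.e. changes one component's Grundy value g to g ⊕ X where X is the current total.
Pile A: target g' = 0⊕0 = 0, but every legal move changes the Grundy value (mex property), so 0 moves.
Pile B: target g' = 0⊕0 = 0, but every legal move changes the Grundy value (mex property), so 0 moves.

0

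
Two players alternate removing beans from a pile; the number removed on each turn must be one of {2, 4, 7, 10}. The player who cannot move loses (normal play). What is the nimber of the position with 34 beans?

G(0) = 0
G(1) = mex{} = 0
G(2) = mex{0} = 1
G(3) = mex{0} = 1
G(4) = mex{1,0} = 2
G(5) = mex{1,0} = 2
G(6) = mex{2,1} = 0
G(7) = mex{2,1,0} = 3
G(8) = mex{0,2,0} = 1
G(9) = mex{3,2,1} = 0
G(10) = mex{1,0,1,0} = 2
G(11) = mex{0,3,2,0} = 1
G(12) = mex{2,1,2,1} = 0
G(13) = mex{1,0,0,1} = 2
G(14) = mex{0,2,3,2} = 1
G(15) = mex{2,1,1,2} = 0
G(16) = mex{1,0,0,0} = 2
G(17) = mex{0,2,2,3} = 1
G(18) = mex{2,1,1,1} = 0
G(19) = mex{1,0,0,0} = 2
G(20) = mex{0,2,2,2} = 1
G(21) = mex{2,1,1,1} = 0
G(22) = mex{1,0,0,0} = 2
G(23) = mex{0,2,2,2} = 1
G(24) = mex{2,1,1,1} = 0
G(25) = mex{1,0,0,0} = 2
G(26) = mex{0,2,2,2} = 1
G(27) = mex{2,1,1,1} = 0
G(28) = mex{1,0,0,0} = 2
G(29) = mex{0,2,2,2} = 1
G(30) = mex{2,1,1,1} = 0
G(31) = mex{1,0,0,0} = 2
G(32) = mex{0,2,2,2} = 1
G(33) = mex{2,1,1,1} = 0
G(34) = mex{1,0,0,0} = 2

2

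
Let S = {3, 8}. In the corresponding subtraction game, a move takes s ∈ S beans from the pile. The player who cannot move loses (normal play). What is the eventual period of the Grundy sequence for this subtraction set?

G(0) = 0
G(1) = mex{} = 0
G(2) = mex{} = 0
G(3) = mex{0} = 1
G(4) = mex{0} = 1
G(5) = mex{0} = 1
G(6) = mex{1} = 0
G(7) = mex{1} = 0
G(8) = mex{1,0} = 2
G(9) = mex{0,0} = 1
G(10) = mex{0,0} = 1
G(11) = mex{2,1} = 0
G(12) = mex{1,1} = 0
G(13) = mex{1,1} = 0
G(14) = mex{0,0} = 1
G(15) = mex{0,0} = 1
G(16) = mex{0,2} = 1
G(17) = mex{1,1} = 0
G(18) = mex{1,1} = 0
G(19) = mex{1,0} = 2
G(20) = mex{0,0} = 1
G(21) = mex{0,0} = 1
G(22) = mex{2,1} = 0
G(23) = mex{1,1} = 0
G(n+11) = G(n) holds for n = 0,…,7 (a full window of length max(S) = 8), so the sequence is purely periodic with period 11.

11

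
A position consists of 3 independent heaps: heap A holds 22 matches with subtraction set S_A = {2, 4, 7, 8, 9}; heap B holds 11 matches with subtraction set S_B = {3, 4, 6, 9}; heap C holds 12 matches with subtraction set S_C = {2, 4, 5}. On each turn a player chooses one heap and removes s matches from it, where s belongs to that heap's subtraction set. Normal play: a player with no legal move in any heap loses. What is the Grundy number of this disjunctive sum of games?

1

Heap A, S = {2, 4, 7, 8, 9}:
n :  0  1  2  3  4  5  6  7  8  9 10 11 12 13 14 15 16 17 18 19 20 21 22
G :  0  0  1  1  2  2  0  3  1  4  2  0  0  1  1  2  2  0  3  1  4  2  0
G_A(22) = 0.
Heap B, S = {3, 4, 6, 9}:
n :  0  1  2  3  4  5  6  7  8  9 10 11
G :  0  0  0  1  1  1  2  2  2  3  3  3
G_B(11) = 3.
Heap C, S = {2, 4, 5}:
n :  0  1  2  3  4  5  6  7  8  9 10 11 12
G :  0  0  1  1  2  2  3  0  0  1  1  2  2
G_C(12) = 2.
Combined Grundy value = 0 ⊕ 3 ⊕ 2 = 1.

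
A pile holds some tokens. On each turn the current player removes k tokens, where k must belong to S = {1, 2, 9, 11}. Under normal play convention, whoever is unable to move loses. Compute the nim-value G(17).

n :  0  1  2  3  4  5  6  7  8  9 10 11 12 13 14 15 16 17
G :  0  1  2  0  1  2  0  1  2  3  0  1  2  0  1  2  0  1

1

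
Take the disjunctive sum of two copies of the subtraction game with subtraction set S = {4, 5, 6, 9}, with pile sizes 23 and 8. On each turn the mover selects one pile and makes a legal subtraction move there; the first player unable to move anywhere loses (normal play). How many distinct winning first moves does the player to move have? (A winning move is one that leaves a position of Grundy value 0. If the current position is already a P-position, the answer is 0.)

All piles use S = {4, 5, 6, 9}:
G(0) = 0
G(1) = mex{} = 0
G(2) = mex{} = 0
G(3) = mex{} = 0
G(4) = mex{0} = 1
G(5) = mex{0,0} = 1
G(6) = mex{0,0,0} = 1
G(7) = mex{0,0,0} = 1
G(8) = mex{1,0,0} = 2
G(9) = mex{1,1,0,0} = 2
G(10) = mex{1,1,1,0} = 2
G(11) = mex{1,1,1,0} = 2
G(12) = mex{2,1,1,0} = 3
G(13) = mex{2,2,1,1} = 0
G(14) = mex{2,2,2,1} = 0
G(15) = mex{2,2,2,1} = 0
G(16) = mex{3,2,2,1} = 0
G(17) = mex{0,3,2,2} = 1
G(18) = mex{0,0,3,2} = 1
G(19) = mex{0,0,0,2} = 1
G(20) = mex{0,0,0,2} = 1
G(21) = mex{1,0,0,3} = 2
G(22) = mex{1,1,0,0} = 2
G(23) = mex{1,1,1,0} = 2
Pile A: G(23) = 2.
Pile B: G(8) = 2.
Combined Grundy value = 2 ⊕ 2 = 0.
A winning move leaves total XOR = 0, i.e. changes one component's Grundy value g to g ⊕ X where X is the current total.
Pile A: target g' = 2⊕0 = 2, but every legal move changes the Grundy value (mex property), so 0 moves.
Pile B: target g' = 2⊕0 = 2, but every legal move changes the Grundy value (mex property), so 0 moves.

0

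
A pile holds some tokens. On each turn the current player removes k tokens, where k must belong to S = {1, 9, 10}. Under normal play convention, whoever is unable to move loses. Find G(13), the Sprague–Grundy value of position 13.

G(0) = 0
G(1) = mex{0} = 1
G(2) = mex{1} = 0
G(3) = mex{0} = 1
G(4) = mex{1} = 0
G(5) = mex{0} = 1
G(6) = mex{1} = 0
G(7) = mex{0} = 1
G(8) = mex{1} = 0
G(9) = mex{0,0} = 1
G(10) = mex{1,1,0} = 2
G(11) = mex{2,0,1} = 3
G(12) = mex{3,1,0} = 2
G(13) = mex{2,0,1} = 3

3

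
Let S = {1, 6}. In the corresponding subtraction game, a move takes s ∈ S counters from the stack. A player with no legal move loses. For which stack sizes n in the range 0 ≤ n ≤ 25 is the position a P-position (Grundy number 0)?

G(0) = 0
G(1) = mex{0} = 1
G(2) = mex{1} = 0
G(3) = mex{0} = 1
G(4) = mex{1} = 0
G(5) = mex{0} = 1
G(6) = mex{1,0} = 2
G(7) = mex{2,1} = 0
G(8) = mex{0,0} = 1
G(9) = mex{1,1} = 0
G(10) = mex{0,0} = 1
G(11) = mex{1,1} = 0
G(12) = mex{0,2} = 1
G(13) = mex{1,0} = 2
G(14) = mex{2,1} = 0
G(15) = mex{0,0} = 1
G(16) = mex{1,1} = 0
G(17) = mex{0,0} = 1
G(18) = mex{1,1} = 0
G(19) = mex{0,2} = 1
G(20) = mex{1,0} = 2
G(21) = mex{2,1} = 0
G(22) = mex{0,0} = 1
G(23) = mex{1,1} = 0
G(24) = mex{0,0} = 1
G(25) = mex{1,1} = 0
P-positions are exactly the n with G(n) = 0.

0, 2, 4, 7, 9, 11, 14, 16, 18, 21, 23, 25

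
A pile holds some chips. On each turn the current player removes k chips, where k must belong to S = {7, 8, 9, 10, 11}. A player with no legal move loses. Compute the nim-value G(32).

G(0) = 0
G(1) = mex{} = 0
G(2) = mex{} = 0
G(3) = mex{} = 0
G(4) = mex{} = 0
G(5) = mex{} = 0
G(6) = mex{} = 0
G(7) = mex{0} = 1
G(8) = mex{0,0} = 1
G(9) = mex{0,0,0} = 1
G(10) = mex{0,0,0,0} = 1
G(11) = mex{0,0,0,0,0} = 1
G(12) = mex{0,0,0,0,0} = 1
G(13) = mex{0,0,0,0,0} = 1
G(14) = mex{1,0,0,0,0} = 2
G(15) = mex{1,1,0,0,0} = 2
G(16) = mex{1,1,1,0,0} = 2
G(17) = mex{1,1,1,1,0} = 2
G(18) = mex{1,1,1,1,1} = 0
G(19) = mex{1,1,1,1,1} = 0
G(20) = mex{1,1,1,1,1} = 0
G(21) = mex{2,1,1,1,1} = 0
G(22) = mex{2,2,1,1,1} = 0
G(23) = mex{2,2,2,1,1} = 0
G(24) = mex{2,2,2,2,1} = 0
G(25) = mex{0,2,2,2,2} = 1
G(26) = mex{0,0,2,2,2} = 1
G(27) = mex{0,0,0,2,2} = 1
G(28) = mex{0,0,0,0,2} = 1
G(29) = mex{0,0,0,0,0} = 1
G(30) = mex{0,0,0,0,0} = 1
G(31) = mex{0,0,0,0,0} = 1
G(32) = mex{1,0,0,0,0} = 2

2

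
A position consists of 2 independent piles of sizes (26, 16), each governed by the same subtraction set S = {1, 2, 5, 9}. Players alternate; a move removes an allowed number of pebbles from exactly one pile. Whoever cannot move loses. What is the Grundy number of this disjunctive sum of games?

All piles use S = {1, 2, 5, 9}:
n :  0  1  2  3  4  5  6  7  8  9 10 11 12 13 14 15 16 17 18 19 20 21 22 23 24 25 26
G :  0  1  2  0  1  2  0  1  2  3  0  1  2  0  1  2  0  1  2  3  0  1  2  0  1  2  0
Pile A: G(26) = 0.
Pile B: G(16) = 0.
Combined Grundy value = 0 ⊕ 0 = 0.

0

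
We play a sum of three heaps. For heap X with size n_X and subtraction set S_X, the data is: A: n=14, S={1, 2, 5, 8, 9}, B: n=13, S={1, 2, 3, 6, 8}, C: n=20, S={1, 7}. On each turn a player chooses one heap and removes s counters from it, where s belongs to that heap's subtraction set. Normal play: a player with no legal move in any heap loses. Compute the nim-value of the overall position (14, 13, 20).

Heap A, S = {1, 2, 5, 8, 9}:
n :  0  1  2  3  4  5  6  7  8  9 10 11 12 13 14
G :  0  1  2  0  1  2  0  1  2  3  0  1  2  0  1
G_A(14) = 1.
Heap B, S = {1, 2, 3, 6, 8}:
n :  0  1  2  3  4  5  6  7  8  9 10 11 12 13
G :  0  1  2  3  0  1  2  3  4  0  1  2  3  0
G_B(13) = 0.
Heap C, S = {1, 7}:
G(0) = 0
G(1) = mex{0} = 1
G(2) = mex{1} = 0
G(3) = mex{0} = 1
G(4) = mex{1} = 0
G(5) = mex{0} = 1
G(6) = mex{1} = 0
G(7) = mex{0,0} = 1
G(8) = mex{1,1} = 0
G(9) = mex{0,0} = 1
G(10) = mex{1,1} = 0
G(11) = mex{0,0} = 1
G(12) = mex{1,1} = 0
G(13) = mex{0,0} = 1
G(14) = mex{1,1} = 0
G(15) = mex{0,0} = 1
G(16) = mex{1,1} = 0
G(17) = mex{0,0} = 1
G(18) = mex{1,1} = 0
G(19) = mex{0,0} = 1
G(20) = mex{1,1} = 0
G_C(20) = 0.
Combined Grundy value = 1 ⊕ 0 ⊕ 0 = 1.

1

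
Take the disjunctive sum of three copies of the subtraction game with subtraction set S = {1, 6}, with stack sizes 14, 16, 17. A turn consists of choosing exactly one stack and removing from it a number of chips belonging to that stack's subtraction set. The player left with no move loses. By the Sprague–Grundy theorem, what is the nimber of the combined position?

1

All stacks use S = {1, 6}:
G(0) = 0
G(1) = mex{0} = 1
G(2) = mex{1} = 0
G(3) = mex{0} = 1
G(4) = mex{1} = 0
G(5) = mex{0} = 1
G(6) = mex{1,0} = 2
G(7) = mex{2,1} = 0
G(8) = mex{0,0} = 1
G(9) = mex{1,1} = 0
G(10) = mex{0,0} = 1
G(11) = mex{1,1} = 0
G(12) = mex{0,2} = 1
G(13) = mex{1,0} = 2
G(14) = mex{2,1} = 0
G(15) = mex{0,0} = 1
G(16) = mex{1,1} = 0
G(17) = mex{0,0} = 1
Stack A: G(14) = 0.
Stack B: G(16) = 0.
Stack C: G(17) = 1.
Combined Grundy value = 0 ⊕ 0 ⊕ 1 = 1.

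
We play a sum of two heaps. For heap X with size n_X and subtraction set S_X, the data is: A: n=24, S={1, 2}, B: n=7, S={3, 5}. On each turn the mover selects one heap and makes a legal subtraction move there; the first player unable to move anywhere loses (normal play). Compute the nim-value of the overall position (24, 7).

Heap A, S = {1, 2}:
G(0) = 0
G(1) = mex{0} = 1
G(2) = mex{1,0} = 2
G(3) = mex{2,1} = 0
G(4) = mex{0,2} = 1
G(5) = mex{1,0} = 2
G(6) = mex{2,1} = 0
G(7) = mex{0,2} = 1
G(8) = mex{1,0} = 2
G(9) = mex{2,1} = 0
G(10) = mex{0,2} = 1
G(11) = mex{1,0} = 2
G(12) = mex{2,1} = 0
G(13) = mex{0,2} = 1
G(14) = mex{1,0} = 2
G(15) = mex{2,1} = 0
G(16) = mex{0,2} = 1
G(17) = mex{1,0} = 2
G(18) = mex{2,1} = 0
G(19) = mex{0,2} = 1
G(20) = mex{1,0} = 2
G(21) = mex{2,1} = 0
G(22) = mex{0,2} = 1
G(23) = mex{1,0} = 2
G(24) = mex{2,1} = 0
G_A(24) = 0.
Heap B, S = {3, 5}:
n : 0 1 2 3 4 5 6 7
G : 0 0 0 1 1 1 2 2
G_B(7) = 2.
Combined Grundy value = 0 ⊕ 2 = 2.

2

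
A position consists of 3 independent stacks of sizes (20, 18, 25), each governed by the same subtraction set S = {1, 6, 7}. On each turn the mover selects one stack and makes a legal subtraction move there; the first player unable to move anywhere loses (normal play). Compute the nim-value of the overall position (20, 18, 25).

1

All stacks use S = {1, 6, 7}:
G(0) = 0
G(1) = mex{0} = 1
G(2) = mex{1} = 0
G(3) = mex{0} = 1
G(4) = mex{1} = 0
G(5) = mex{0} = 1
G(6) = mex{1,0} = 2
G(7) = mex{2,1,0} = 3
G(8) = mex{3,0,1} = 2
G(9) = mex{2,1,0} = 3
G(10) = mex{3,0,1} = 2
G(11) = mex{2,1,0} = 3
G(12) = mex{3,2,1} = 0
G(13) = mex{0,3,2} = 1
G(14) = mex{1,2,3} = 0
G(15) = mex{0,3,2} = 1
G(16) = mex{1,2,3} = 0
G(17) = mex{0,3,2} = 1
G(18) = mex{1,0,3} = 2
G(19) = mex{2,1,0} = 3
G(20) = mex{3,0,1} = 2
G(21) = mex{2,1,0} = 3
G(22) = mex{3,0,1} = 2
G(23) = mex{2,1,0} = 3
G(24) = mex{3,2,1} = 0
G(25) = mex{0,3,2} = 1
Stack A: G(20) = 2.
Stack B: G(18) = 2.
Stack C: G(25) = 1.
Combined Grundy value = 2 ⊕ 2 ⊕ 1 = 1.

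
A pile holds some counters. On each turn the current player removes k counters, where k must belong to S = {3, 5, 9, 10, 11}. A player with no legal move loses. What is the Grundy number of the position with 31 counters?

1

n :  0  1  2  3  4  5  6  7  8  9 10 11 12 13 14 15 16 17 18 19 20 21 22 23 24 25 26 27 28 29 30 31
G :  0  0  0  1  1  1  2  2  0  3  3  1  4  2  0  0  0  1  1  1  2  2  0  3  3  1  4  2  0  0  0  1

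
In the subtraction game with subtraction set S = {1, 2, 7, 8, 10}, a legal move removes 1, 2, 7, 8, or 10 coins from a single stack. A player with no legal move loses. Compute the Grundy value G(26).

G(0) = 0
G(1) = mex{0} = 1
G(2) = mex{1,0} = 2
G(3) = mex{2,1} = 0
G(4) = mex{0,2} = 1
G(5) = mex{1,0} = 2
G(6) = mex{2,1} = 0
G(7) = mex{0,2,0} = 1
G(8) = mex{1,0,1,0} = 2
G(9) = mex{2,1,2,1} = 0
G(10) = mex{0,2,0,2,0} = 1
G(11) = mex{1,0,1,0,1} = 2
G(12) = mex{2,1,2,1,2} = 0
G(13) = mex{0,2,0,2,0} = 1
G(14) = mex{1,0,1,0,1} = 2
G(15) = mex{2,1,2,1,2} = 0
G(16) = mex{0,2,0,2,0} = 1
G(17) = mex{1,0,1,0,1} = 2
G(18) = mex{2,1,2,1,2} = 0
G(19) = mex{0,2,0,2,0} = 1
G(20) = mex{1,0,1,0,1} = 2
G(21) = mex{2,1,2,1,2} = 0
G(22) = mex{0,2,0,2,0} = 1
G(23) = mex{1,0,1,0,1} = 2
G(24) = mex{2,1,2,1,2} = 0
G(25) = mex{0,2,0,2,0} = 1
G(26) = mex{1,0,1,0,1} = 2

2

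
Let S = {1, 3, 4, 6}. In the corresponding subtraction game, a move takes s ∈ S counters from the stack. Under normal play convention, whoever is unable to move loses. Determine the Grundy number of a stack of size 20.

G(0) = 0
G(1) = mex{0} = 1
G(2) = mex{1} = 0
G(3) = mex{0,0} = 1
G(4) = mex{1,1,0} = 2
G(5) = mex{2,0,1} = 3
G(6) = mex{3,1,0,0} = 2
G(7) = mex{2,2,1,1} = 0
G(8) = mex{0,3,2,0} = 1
G(9) = mex{1,2,3,1} = 0
G(10) = mex{0,0,2,2} = 1
G(11) = mex{1,1,0,3} = 2
G(12) = mex{2,0,1,2} = 3
G(13) = mex{3,1,0,0} = 2
G(14) = mex{2,2,1,1} = 0
G(15) = mex{0,3,2,0} = 1
G(16) = mex{1,2,3,1} = 0
G(17) = mex{0,0,2,2} = 1
G(18) = mex{1,1,0,3} = 2
G(19) = mex{2,0,1,2} = 3
G(20) = mex{3,1,0,0} = 2

2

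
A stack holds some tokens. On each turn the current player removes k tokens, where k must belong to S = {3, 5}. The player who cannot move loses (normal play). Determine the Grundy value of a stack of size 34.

0

G(0) = 0
G(1) = mex{} = 0
G(2) = mex{} = 0
G(3) = mex{0} = 1
G(4) = mex{0} = 1
G(5) = mex{0,0} = 1
G(6) = mex{1,0} = 2
G(7) = mex{1,0} = 2
G(8) = mex{1,1} = 0
G(9) = mex{2,1} = 0
G(10) = mex{2,1} = 0
G(11) = mex{0,2} = 1
G(12) = mex{0,2} = 1
G(13) = mex{0,0} = 1
G(14) = mex{1,0} = 2
G(15) = mex{1,0} = 2
G(16) = mex{1,1} = 0
G(17) = mex{2,1} = 0
G(18) = mex{2,1} = 0
G(19) = mex{0,2} = 1
G(20) = mex{0,2} = 1
G(21) = mex{0,0} = 1
G(22) = mex{1,0} = 2
G(23) = mex{1,0} = 2
G(24) = mex{1,1} = 0
G(25) = mex{2,1} = 0
G(26) = mex{2,1} = 0
G(27) = mex{0,2} = 1
G(28) = mex{0,2} = 1
G(29) = mex{0,0} = 1
G(30) = mex{1,0} = 2
G(31) = mex{1,0} = 2
G(32) = mex{1,1} = 0
G(33) = mex{2,1} = 0
G(34) = mex{2,1} = 0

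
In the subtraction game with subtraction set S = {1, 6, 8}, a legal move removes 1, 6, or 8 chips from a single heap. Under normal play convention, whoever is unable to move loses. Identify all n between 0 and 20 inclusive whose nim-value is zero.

0, 2, 4, 7, 9, 11, 14, 16, 18

G(0) = 0
G(1) = mex{0} = 1
G(2) = mex{1} = 0
G(3) = mex{0} = 1
G(4) = mex{1} = 0
G(5) = mex{0} = 1
G(6) = mex{1,0} = 2
G(7) = mex{2,1} = 0
G(8) = mex{0,0,0} = 1
G(9) = mex{1,1,1} = 0
G(10) = mex{0,0,0} = 1
G(11) = mex{1,1,1} = 0
G(12) = mex{0,2,0} = 1
G(13) = mex{1,0,1} = 2
G(14) = mex{2,1,2} = 0
G(15) = mex{0,0,0} = 1
G(16) = mex{1,1,1} = 0
G(17) = mex{0,0,0} = 1
G(18) = mex{1,1,1} = 0
G(19) = mex{0,2,0} = 1
G(20) = mex{1,0,1} = 2
P-positions are exactly the n with G(n) = 0.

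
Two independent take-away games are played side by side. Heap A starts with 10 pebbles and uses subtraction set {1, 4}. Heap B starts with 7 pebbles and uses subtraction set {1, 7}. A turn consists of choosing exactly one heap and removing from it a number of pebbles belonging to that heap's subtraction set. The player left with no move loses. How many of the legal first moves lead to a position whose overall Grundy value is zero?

Heap A, S = {1, 4}:
G(0) = 0
G(1) = mex{0} = 1
G(2) = mex{1} = 0
G(3) = mex{0} = 1
G(4) = mex{1,0} = 2
G(5) = mex{2,1} = 0
G(6) = mex{0,0} = 1
G(7) = mex{1,1} = 0
G(8) = mex{0,2} = 1
G(9) = mex{1,0} = 2
G(10) = mex{2,1} = 0
G_A(10) = 0.
Heap B, S = {1, 7}:
n : 0 1 2 3 4 5 6 7
G : 0 1 0 1 0 1 0 1
G_B(7) = 1.
Combined Grundy value = 0 ⊕ 1 = 1.
A winning move leaves total XOR = 0, i.e. changes one component's Grundy value g to g ⊕ X where X is the current total.
Heap A: need g' = 0⊕1 = 1. Options: 10−1→G=2, 10−4→G=1. Hits: 1.
Heap B: need g' = 1⊕1 = 0. Options: 7−1→G=0, 7−7→G=0. Hits: 2.

3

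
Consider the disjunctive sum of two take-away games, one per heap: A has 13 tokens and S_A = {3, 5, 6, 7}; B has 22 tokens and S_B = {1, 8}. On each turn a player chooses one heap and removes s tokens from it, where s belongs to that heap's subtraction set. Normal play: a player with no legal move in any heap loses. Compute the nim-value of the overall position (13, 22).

1

Heap A, S = {3, 5, 6, 7}:
n :  0  1  2  3  4  5  6  7  8  9 10 11 12 13
G :  0  0  0  1  1  1  2  2  2  3  0  0  0  1
G_A(13) = 1.
Heap B, S = {1, 8}:
G(0) = 0
G(1) = mex{0} = 1
G(2) = mex{1} = 0
G(3) = mex{0} = 1
G(4) = mex{1} = 0
G(5) = mex{0} = 1
G(6) = mex{1} = 0
G(7) = mex{0} = 1
G(8) = mex{1,0} = 2
G(9) = mex{2,1} = 0
G(10) = mex{0,0} = 1
G(11) = mex{1,1} = 0
G(12) = mex{0,0} = 1
G(13) = mex{1,1} = 0
G(14) = mex{0,0} = 1
G(15) = mex{1,1} = 0
G(16) = mex{0,2} = 1
G(17) = mex{1,0} = 2
G(18) = mex{2,1} = 0
G(19) = mex{0,0} = 1
G(20) = mex{1,1} = 0
G(21) = mex{0,0} = 1
G(22) = mex{1,1} = 0
G_B(22) = 0.
Combined Grundy value = 1 ⊕ 0 = 1.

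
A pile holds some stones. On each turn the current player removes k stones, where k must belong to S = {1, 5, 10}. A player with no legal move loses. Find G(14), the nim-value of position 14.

2

G(0) = 0
G(1) = mex{0} = 1
G(2) = mex{1} = 0
G(3) = mex{0} = 1
G(4) = mex{1} = 0
G(5) = mex{0,0} = 1
G(6) = mex{1,1} = 0
G(7) = mex{0,0} = 1
G(8) = mex{1,1} = 0
G(9) = mex{0,0} = 1
G(10) = mex{1,1,0} = 2
G(11) = mex{2,0,1} = 3
G(12) = mex{3,1,0} = 2
G(13) = mex{2,0,1} = 3
G(14) = mex{3,1,0} = 2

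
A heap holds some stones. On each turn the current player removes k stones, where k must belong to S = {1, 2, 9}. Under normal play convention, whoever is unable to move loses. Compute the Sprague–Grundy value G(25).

2

G(0) = 0
G(1) = mex{0} = 1
G(2) = mex{1,0} = 2
G(3) = mex{2,1} = 0
G(4) = mex{0,2} = 1
G(5) = mex{1,0} = 2
G(6) = mex{2,1} = 0
G(7) = mex{0,2} = 1
G(8) = mex{1,0} = 2
G(9) = mex{2,1,0} = 3
G(10) = mex{3,2,1} = 0
G(11) = mex{0,3,2} = 1
G(12) = mex{1,0,0} = 2
G(13) = mex{2,1,1} = 0
G(14) = mex{0,2,2} = 1
G(15) = mex{1,0,0} = 2
G(16) = mex{2,1,1} = 0
G(17) = mex{0,2,2} = 1
G(18) = mex{1,0,3} = 2
G(19) = mex{2,1,0} = 3
G(20) = mex{3,2,1} = 0
G(21) = mex{0,3,2} = 1
G(22) = mex{1,0,0} = 2
G(23) = mex{2,1,1} = 0
G(24) = mex{0,2,2} = 1
G(25) = mex{1,0,0} = 2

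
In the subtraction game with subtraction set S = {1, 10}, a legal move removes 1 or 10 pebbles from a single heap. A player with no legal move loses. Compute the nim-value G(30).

0

n :  0  1  2  3  4  5  6  7  8  9 10 11 12 13 14 15 16 17 18 19 20 21 22 23 24 25 26 27 28 29 30
G :  0  1  0  1  0  1  0  1  0  1  2  0  1  0  1  0  1  0  1  0  1  2  0  1  0  1  0  1  0  1  0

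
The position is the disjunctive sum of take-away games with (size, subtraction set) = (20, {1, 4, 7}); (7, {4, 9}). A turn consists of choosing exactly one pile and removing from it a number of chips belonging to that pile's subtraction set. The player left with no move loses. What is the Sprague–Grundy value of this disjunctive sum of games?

3

Pile A, S = {1, 4, 7}:
n :  0  1  2  3  4  5  6  7  8  9 10 11 12 13 14 15 16 17 18 19 20
G :  0  1  0  1  2  0  1  2  0  1  0  1  2  0  1  2  0  1  0  1  2
G_A(20) = 2.
Pile B, S = {4, 9}:
G(0) = 0
G(1) = mex{} = 0
G(2) = mex{} = 0
G(3) = mex{} = 0
G(4) = mex{0} = 1
G(5) = mex{0} = 1
G(6) = mex{0} = 1
G(7) = mex{0} = 1
G_B(7) = 1.
Combined Grundy value = 2 ⊕ 1 = 3.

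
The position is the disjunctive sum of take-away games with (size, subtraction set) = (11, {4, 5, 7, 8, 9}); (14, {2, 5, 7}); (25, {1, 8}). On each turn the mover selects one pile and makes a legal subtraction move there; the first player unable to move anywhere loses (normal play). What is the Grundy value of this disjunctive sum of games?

Pile A, S = {4, 5, 7, 8, 9}:
n :  0  1  2  3  4  5  6  7  8  9 10 11
G :  0  0  0  0  1  1  1  1  2  2  2  2
G_A(11) = 2.
Pile B, S = {2, 5, 7}:
n :  0  1  2  3  4  5  6  7  8  9 10 11 12 13 14
G :  0  0  1  1  0  2  1  3  2  2  0  3  1  0  0
G_B(14) = 0.
Pile C, S = {1, 8}:
G(0) = 0
G(1) = mex{0} = 1
G(2) = mex{1} = 0
G(3) = mex{0} = 1
G(4) = mex{1} = 0
G(5) = mex{0} = 1
G(6) = mex{1} = 0
G(7) = mex{0} = 1
G(8) = mex{1,0} = 2
G(9) = mex{2,1} = 0
G(10) = mex{0,0} = 1
G(11) = mex{1,1} = 0
G(12) = mex{0,0} = 1
G(13) = mex{1,1} = 0
G(14) = mex{0,0} = 1
G(15) = mex{1,1} = 0
G(16) = mex{0,2} = 1
G(17) = mex{1,0} = 2
G(18) = mex{2,1} = 0
G(19) = mex{0,0} = 1
G(20) = mex{1,1} = 0
G(21) = mex{0,0} = 1
G(22) = mex{1,1} = 0
G(23) = mex{0,0} = 1
G(24) = mex{1,1} = 0
G(25) = mex{0,2} = 1
G_C(25) = 1.
Combined Grundy value = 2 ⊕ 0 ⊕ 1 = 3.

3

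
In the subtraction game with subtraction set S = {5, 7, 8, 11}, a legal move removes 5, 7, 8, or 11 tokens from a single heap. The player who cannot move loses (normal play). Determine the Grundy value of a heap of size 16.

n :  0  1  2  3  4  5  6  7  8  9 10 11 12 13 14 15 16
G :  0  0  0  0  0  1  1  1  1  1  2  2  2  2  2  3  0

0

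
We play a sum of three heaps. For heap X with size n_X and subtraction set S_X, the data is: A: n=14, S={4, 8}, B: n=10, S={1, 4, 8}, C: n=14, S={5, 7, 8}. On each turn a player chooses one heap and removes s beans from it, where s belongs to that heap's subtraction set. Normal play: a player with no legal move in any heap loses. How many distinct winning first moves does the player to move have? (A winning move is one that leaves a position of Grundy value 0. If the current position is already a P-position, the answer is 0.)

1

Heap A, S = {4, 8}:
n :  0  1  2  3  4  5  6  7  8  9 10 11 12 13 14
G :  0  0  0  0  1  1  1  1  2  2  2  2  0  0  0
G_A(14) = 0.
Heap B, S = {1, 4, 8}:
n :  0  1  2  3  4  5  6  7  8  9 10
G :  0  1  0  1  2  0  1  0  1  2  3
G_B(10) = 3.
Heap C, S = {5, 7, 8}:
n :  0  1  2  3  4  5  6  7  8  9 10 11 12 13 14
G :  0  0  0  0  0  1  1  1  1  1  2  2  2  0  0
G_C(14) = 0.
Combined Grundy value = 0 ⊕ 3 ⊕ 0 = 3.
A winning move leaves total XOR = 0, i.e. changes one component's Grundy value g to g ⊕ X where X is the current total.
Heap A: need g' = 0⊕3 = 3. Options: 14−4→G=2, 14−8→G=1. Hits: 0.
Heap B: need g' = 3⊕3 = 0. Options: 10−1→G=2, 10−4→G=1, 10−8→G=0. Hits: 1.
Heap C: need g' = 0⊕3 = 3. Options: 14−5→G=1, 14−7→G=1, 14−8→G=1. Hits: 0.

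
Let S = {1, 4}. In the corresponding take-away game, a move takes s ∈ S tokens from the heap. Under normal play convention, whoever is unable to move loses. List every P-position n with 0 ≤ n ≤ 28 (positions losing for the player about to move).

G(0) = 0
G(1) = mex{0} = 1
G(2) = mex{1} = 0
G(3) = mex{0} = 1
G(4) = mex{1,0} = 2
G(5) = mex{2,1} = 0
G(6) = mex{0,0} = 1
G(7) = mex{1,1} = 0
G(8) = mex{0,2} = 1
G(9) = mex{1,0} = 2
G(10) = mex{2,1} = 0
G(11) = mex{0,0} = 1
G(12) = mex{1,1} = 0
G(13) = mex{0,2} = 1
G(14) = mex{1,0} = 2
G(15) = mex{2,1} = 0
G(16) = mex{0,0} = 1
G(17) = mex{1,1} = 0
G(18) = mex{0,2} = 1
G(19) = mex{1,0} = 2
G(20) = mex{2,1} = 0
G(21) = mex{0,0} = 1
G(22) = mex{1,1} = 0
G(23) = mex{0,2} = 1
G(24) = mex{1,0} = 2
G(25) = mex{2,1} = 0
G(26) = mex{0,0} = 1
G(27) = mex{1,1} = 0
G(28) = mex{0,2} = 1
P-positions are exactly the n with G(n) = 0.

0, 2, 5, 7, 10, 12, 15, 17, 20, 22, 25, 27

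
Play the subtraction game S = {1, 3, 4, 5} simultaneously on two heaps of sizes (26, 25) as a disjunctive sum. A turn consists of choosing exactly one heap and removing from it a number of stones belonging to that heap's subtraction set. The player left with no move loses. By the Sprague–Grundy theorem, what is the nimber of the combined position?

1

All heaps use S = {1, 3, 4, 5}:
n :  0  1  2  3  4  5  6  7  8  9 10 11 12 13 14 15 16 17 18 19 20 21 22 23 24 25 26
G :  0  1  0  1  2  3  2  3  0  1  0  1  2  3  2  3  0  1  0  1  2  3  2  3  0  1  0
Heap A: G(26) = 0.
Heap B: G(25) = 1.
Combined Grundy value = 0 ⊕ 1 = 1.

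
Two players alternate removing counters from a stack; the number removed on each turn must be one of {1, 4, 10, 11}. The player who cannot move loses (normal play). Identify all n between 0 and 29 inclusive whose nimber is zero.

0, 2, 5, 7, 14, 19, 21, 26, 28

G(0) = 0
G(1) = mex{0} = 1
G(2) = mex{1} = 0
G(3) = mex{0} = 1
G(4) = mex{1,0} = 2
G(5) = mex{2,1} = 0
G(6) = mex{0,0} = 1
G(7) = mex{1,1} = 0
G(8) = mex{0,2} = 1
G(9) = mex{1,0} = 2
G(10) = mex{2,1,0} = 3
G(11) = mex{3,0,1,0} = 2
G(12) = mex{2,1,0,1} = 3
G(13) = mex{3,2,1,0} = 4
G(14) = mex{4,3,2,1} = 0
G(15) = mex{0,2,0,2} = 1
G(16) = mex{1,3,1,0} = 2
G(17) = mex{2,4,0,1} = 3
G(18) = mex{3,0,1,0} = 2
G(19) = mex{2,1,2,1} = 0
G(20) = mex{0,2,3,2} = 1
G(21) = mex{1,3,2,3} = 0
G(22) = mex{0,2,3,2} = 1
G(23) = mex{1,0,4,3} = 2
G(24) = mex{2,1,0,4} = 3
G(25) = mex{3,0,1,0} = 2
G(26) = mex{2,1,2,1} = 0
G(27) = mex{0,2,3,2} = 1
G(28) = mex{1,3,2,3} = 0
G(29) = mex{0,2,0,2} = 1
P-positions are exactly the n with G(n) = 0.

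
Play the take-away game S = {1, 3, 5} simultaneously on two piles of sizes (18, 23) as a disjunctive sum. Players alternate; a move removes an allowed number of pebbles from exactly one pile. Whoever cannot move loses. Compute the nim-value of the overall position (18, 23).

1

All piles use S = {1, 3, 5}:
G(0) = 0
G(1) = mex{0} = 1
G(2) = mex{1} = 0
G(3) = mex{0,0} = 1
G(4) = mex{1,1} = 0
G(5) = mex{0,0,0} = 1
G(6) = mex{1,1,1} = 0
G(7) = mex{0,0,0} = 1
G(8) = mex{1,1,1} = 0
G(9) = mex{0,0,0} = 1
G(10) = mex{1,1,1} = 0
G(11) = mex{0,0,0} = 1
G(12) = mex{1,1,1} = 0
G(13) = mex{0,0,0} = 1
G(14) = mex{1,1,1} = 0
G(15) = mex{0,0,0} = 1
G(16) = mex{1,1,1} = 0
G(17) = mex{0,0,0} = 1
G(18) = mex{1,1,1} = 0
G(19) = mex{0,0,0} = 1
G(20) = mex{1,1,1} = 0
G(21) = mex{0,0,0} = 1
G(22) = mex{1,1,1} = 0
G(23) = mex{0,0,0} = 1
Pile A: G(18) = 0.
Pile B: G(23) = 1.
Combined Grundy value = 0 ⊕ 1 = 1.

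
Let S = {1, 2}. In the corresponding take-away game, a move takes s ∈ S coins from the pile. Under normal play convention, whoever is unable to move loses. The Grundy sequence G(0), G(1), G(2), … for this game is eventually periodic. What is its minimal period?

G(0) = 0
G(1) = mex{0} = 1
G(2) = mex{1,0} = 2
G(3) = mex{2,1} = 0
G(4) = mex{0,2} = 1
G(5) = mex{1,0} = 2
G(6) = mex{2,1} = 0
G(7) = mex{0,2} = 1
G(8) = mex{1,0} = 2
G(9) = mex{2,1} = 0
G(10) = mex{0,2} = 1
G(11) = mex{1,0} = 2
G(12) = mex{2,1} = 0
G(13) = mex{0,2} = 1
G(14) = mex{1,0} = 2
G(n+3) = G(n) holds for n = 0,…,1 (a full window of length max(S) = 2), so the sequence is purely periodic with period 3.

3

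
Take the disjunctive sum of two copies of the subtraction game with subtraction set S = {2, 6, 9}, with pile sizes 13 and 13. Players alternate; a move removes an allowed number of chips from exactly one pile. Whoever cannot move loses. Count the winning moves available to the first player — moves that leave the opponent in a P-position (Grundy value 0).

0

All piles use S = {2, 6, 9}:
G(0) = 0
G(1) = mex{} = 0
G(2) = mex{0} = 1
G(3) = mex{0} = 1
G(4) = mex{1} = 0
G(5) = mex{1} = 0
G(6) = mex{0,0} = 1
G(7) = mex{0,0} = 1
G(8) = mex{1,1} = 0
G(9) = mex{1,1,0} = 2
G(10) = mex{0,0,0} = 1
G(11) = mex{2,0,1} = 3
G(12) = mex{1,1,1} = 0
G(13) = mex{3,1,0} = 2
Pile A: G(13) = 2.
Pile B: G(13) = 2.
Combined Grundy value = 2 ⊕ 2 = 0.
A winning move leaves total XOR = 0, i.e. changes one component's Grundy value g to g ⊕ X where X is the current total.
Pile A: target g' = 2⊕0 = 2, but every legal move changes the Grundy value (mex property), so 0 moves.
Pile B: target g' = 2⊕0 = 2, but every legal move changes the Grundy value (mex property), so 0 moves.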